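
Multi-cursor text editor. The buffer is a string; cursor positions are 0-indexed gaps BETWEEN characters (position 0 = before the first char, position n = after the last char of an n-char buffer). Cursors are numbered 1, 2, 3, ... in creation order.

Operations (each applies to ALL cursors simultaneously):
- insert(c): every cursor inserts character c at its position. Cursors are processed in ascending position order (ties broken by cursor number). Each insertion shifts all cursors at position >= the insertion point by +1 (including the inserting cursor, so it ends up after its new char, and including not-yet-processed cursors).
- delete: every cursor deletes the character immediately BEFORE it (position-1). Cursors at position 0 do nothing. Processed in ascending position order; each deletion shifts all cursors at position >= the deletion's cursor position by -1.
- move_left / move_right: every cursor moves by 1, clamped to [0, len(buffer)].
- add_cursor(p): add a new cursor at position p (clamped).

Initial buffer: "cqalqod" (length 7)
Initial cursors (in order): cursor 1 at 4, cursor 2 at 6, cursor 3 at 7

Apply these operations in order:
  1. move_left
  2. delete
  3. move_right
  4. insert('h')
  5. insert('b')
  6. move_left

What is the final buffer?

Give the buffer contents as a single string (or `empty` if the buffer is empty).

Answer: cqlhbdhhbb

Derivation:
After op 1 (move_left): buffer="cqalqod" (len 7), cursors c1@3 c2@5 c3@6, authorship .......
After op 2 (delete): buffer="cqld" (len 4), cursors c1@2 c2@3 c3@3, authorship ....
After op 3 (move_right): buffer="cqld" (len 4), cursors c1@3 c2@4 c3@4, authorship ....
After op 4 (insert('h')): buffer="cqlhdhh" (len 7), cursors c1@4 c2@7 c3@7, authorship ...1.23
After op 5 (insert('b')): buffer="cqlhbdhhbb" (len 10), cursors c1@5 c2@10 c3@10, authorship ...11.2323
After op 6 (move_left): buffer="cqlhbdhhbb" (len 10), cursors c1@4 c2@9 c3@9, authorship ...11.2323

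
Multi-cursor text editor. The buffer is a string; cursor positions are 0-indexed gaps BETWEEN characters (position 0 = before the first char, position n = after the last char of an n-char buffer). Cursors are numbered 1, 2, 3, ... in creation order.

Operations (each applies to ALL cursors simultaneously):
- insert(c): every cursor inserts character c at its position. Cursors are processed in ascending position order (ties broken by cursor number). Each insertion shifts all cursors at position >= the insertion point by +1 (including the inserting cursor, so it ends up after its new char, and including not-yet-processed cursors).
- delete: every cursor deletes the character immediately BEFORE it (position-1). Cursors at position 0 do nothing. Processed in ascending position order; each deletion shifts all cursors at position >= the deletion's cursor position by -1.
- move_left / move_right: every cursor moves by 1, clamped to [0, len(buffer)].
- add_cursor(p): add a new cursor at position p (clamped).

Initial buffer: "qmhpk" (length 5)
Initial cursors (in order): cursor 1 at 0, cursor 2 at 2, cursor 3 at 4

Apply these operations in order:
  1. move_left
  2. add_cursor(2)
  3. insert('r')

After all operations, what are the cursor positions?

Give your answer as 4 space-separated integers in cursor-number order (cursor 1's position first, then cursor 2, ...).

After op 1 (move_left): buffer="qmhpk" (len 5), cursors c1@0 c2@1 c3@3, authorship .....
After op 2 (add_cursor(2)): buffer="qmhpk" (len 5), cursors c1@0 c2@1 c4@2 c3@3, authorship .....
After op 3 (insert('r')): buffer="rqrmrhrpk" (len 9), cursors c1@1 c2@3 c4@5 c3@7, authorship 1.2.4.3..

Answer: 1 3 7 5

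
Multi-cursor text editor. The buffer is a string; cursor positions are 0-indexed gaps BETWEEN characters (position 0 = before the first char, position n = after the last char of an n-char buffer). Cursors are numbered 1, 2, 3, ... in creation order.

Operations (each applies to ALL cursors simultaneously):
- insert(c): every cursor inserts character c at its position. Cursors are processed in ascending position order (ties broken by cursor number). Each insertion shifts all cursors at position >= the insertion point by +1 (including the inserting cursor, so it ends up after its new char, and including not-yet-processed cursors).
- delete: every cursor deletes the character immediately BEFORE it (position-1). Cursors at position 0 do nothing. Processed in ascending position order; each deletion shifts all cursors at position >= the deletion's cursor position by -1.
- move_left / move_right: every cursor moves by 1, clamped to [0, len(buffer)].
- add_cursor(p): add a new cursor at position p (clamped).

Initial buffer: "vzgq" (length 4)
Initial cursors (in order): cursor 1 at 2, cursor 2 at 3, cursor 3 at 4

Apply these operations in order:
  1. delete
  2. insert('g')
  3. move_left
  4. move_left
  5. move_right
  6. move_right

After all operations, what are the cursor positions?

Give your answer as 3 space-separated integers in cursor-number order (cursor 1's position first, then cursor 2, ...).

After op 1 (delete): buffer="v" (len 1), cursors c1@1 c2@1 c3@1, authorship .
After op 2 (insert('g')): buffer="vggg" (len 4), cursors c1@4 c2@4 c3@4, authorship .123
After op 3 (move_left): buffer="vggg" (len 4), cursors c1@3 c2@3 c3@3, authorship .123
After op 4 (move_left): buffer="vggg" (len 4), cursors c1@2 c2@2 c3@2, authorship .123
After op 5 (move_right): buffer="vggg" (len 4), cursors c1@3 c2@3 c3@3, authorship .123
After op 6 (move_right): buffer="vggg" (len 4), cursors c1@4 c2@4 c3@4, authorship .123

Answer: 4 4 4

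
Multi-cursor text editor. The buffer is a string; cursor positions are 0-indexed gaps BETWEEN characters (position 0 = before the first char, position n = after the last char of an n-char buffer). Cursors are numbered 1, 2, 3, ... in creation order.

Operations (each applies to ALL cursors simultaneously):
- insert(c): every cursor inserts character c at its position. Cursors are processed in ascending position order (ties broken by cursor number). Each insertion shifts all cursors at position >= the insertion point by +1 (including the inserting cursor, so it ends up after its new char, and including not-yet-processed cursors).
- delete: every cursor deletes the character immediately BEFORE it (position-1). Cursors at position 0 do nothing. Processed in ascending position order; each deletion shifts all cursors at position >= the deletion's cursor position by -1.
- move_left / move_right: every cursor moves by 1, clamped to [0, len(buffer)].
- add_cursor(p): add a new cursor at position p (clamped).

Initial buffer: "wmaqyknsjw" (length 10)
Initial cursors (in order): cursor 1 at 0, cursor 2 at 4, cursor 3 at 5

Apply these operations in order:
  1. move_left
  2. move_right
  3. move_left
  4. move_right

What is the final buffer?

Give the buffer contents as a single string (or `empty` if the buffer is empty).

After op 1 (move_left): buffer="wmaqyknsjw" (len 10), cursors c1@0 c2@3 c3@4, authorship ..........
After op 2 (move_right): buffer="wmaqyknsjw" (len 10), cursors c1@1 c2@4 c3@5, authorship ..........
After op 3 (move_left): buffer="wmaqyknsjw" (len 10), cursors c1@0 c2@3 c3@4, authorship ..........
After op 4 (move_right): buffer="wmaqyknsjw" (len 10), cursors c1@1 c2@4 c3@5, authorship ..........

Answer: wmaqyknsjw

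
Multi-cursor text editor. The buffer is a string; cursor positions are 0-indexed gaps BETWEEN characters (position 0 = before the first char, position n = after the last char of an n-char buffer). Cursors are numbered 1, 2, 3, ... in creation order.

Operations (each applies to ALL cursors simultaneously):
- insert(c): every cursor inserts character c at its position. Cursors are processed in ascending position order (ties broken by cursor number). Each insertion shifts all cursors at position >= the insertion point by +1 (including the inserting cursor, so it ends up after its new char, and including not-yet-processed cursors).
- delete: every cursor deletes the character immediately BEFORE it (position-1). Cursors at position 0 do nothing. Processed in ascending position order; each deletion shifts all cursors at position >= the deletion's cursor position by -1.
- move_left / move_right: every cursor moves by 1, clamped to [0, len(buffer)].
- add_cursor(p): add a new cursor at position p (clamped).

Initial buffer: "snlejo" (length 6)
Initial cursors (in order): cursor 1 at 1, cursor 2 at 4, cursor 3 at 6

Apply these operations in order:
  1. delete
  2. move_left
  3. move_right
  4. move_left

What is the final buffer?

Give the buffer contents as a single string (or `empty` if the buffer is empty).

After op 1 (delete): buffer="nlj" (len 3), cursors c1@0 c2@2 c3@3, authorship ...
After op 2 (move_left): buffer="nlj" (len 3), cursors c1@0 c2@1 c3@2, authorship ...
After op 3 (move_right): buffer="nlj" (len 3), cursors c1@1 c2@2 c3@3, authorship ...
After op 4 (move_left): buffer="nlj" (len 3), cursors c1@0 c2@1 c3@2, authorship ...

Answer: nlj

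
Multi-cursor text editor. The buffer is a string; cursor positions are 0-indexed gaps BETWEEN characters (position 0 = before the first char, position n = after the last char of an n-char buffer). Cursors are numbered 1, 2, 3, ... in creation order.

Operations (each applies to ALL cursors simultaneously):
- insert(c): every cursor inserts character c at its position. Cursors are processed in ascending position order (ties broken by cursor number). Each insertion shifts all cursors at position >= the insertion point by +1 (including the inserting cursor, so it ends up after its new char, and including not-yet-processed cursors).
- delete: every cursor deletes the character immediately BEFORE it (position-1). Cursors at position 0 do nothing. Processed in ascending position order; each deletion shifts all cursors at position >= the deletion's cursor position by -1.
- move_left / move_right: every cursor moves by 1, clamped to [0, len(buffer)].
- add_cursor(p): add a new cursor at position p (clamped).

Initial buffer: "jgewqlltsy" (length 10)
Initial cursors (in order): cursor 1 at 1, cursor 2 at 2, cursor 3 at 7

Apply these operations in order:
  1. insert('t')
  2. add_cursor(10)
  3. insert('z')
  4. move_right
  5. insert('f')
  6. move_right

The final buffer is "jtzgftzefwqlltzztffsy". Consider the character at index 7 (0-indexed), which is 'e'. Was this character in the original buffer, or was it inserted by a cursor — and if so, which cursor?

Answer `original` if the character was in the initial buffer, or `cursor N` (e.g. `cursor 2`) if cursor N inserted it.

Answer: original

Derivation:
After op 1 (insert('t')): buffer="jtgtewqllttsy" (len 13), cursors c1@2 c2@4 c3@10, authorship .1.2.....3...
After op 2 (add_cursor(10)): buffer="jtgtewqllttsy" (len 13), cursors c1@2 c2@4 c3@10 c4@10, authorship .1.2.....3...
After op 3 (insert('z')): buffer="jtzgtzewqlltzztsy" (len 17), cursors c1@3 c2@6 c3@14 c4@14, authorship .11.22.....334...
After op 4 (move_right): buffer="jtzgtzewqlltzztsy" (len 17), cursors c1@4 c2@7 c3@15 c4@15, authorship .11.22.....334...
After op 5 (insert('f')): buffer="jtzgftzefwqlltzztffsy" (len 21), cursors c1@5 c2@9 c3@19 c4@19, authorship .11.122.2....334.34..
After op 6 (move_right): buffer="jtzgftzefwqlltzztffsy" (len 21), cursors c1@6 c2@10 c3@20 c4@20, authorship .11.122.2....334.34..
Authorship (.=original, N=cursor N): . 1 1 . 1 2 2 . 2 . . . . 3 3 4 . 3 4 . .
Index 7: author = original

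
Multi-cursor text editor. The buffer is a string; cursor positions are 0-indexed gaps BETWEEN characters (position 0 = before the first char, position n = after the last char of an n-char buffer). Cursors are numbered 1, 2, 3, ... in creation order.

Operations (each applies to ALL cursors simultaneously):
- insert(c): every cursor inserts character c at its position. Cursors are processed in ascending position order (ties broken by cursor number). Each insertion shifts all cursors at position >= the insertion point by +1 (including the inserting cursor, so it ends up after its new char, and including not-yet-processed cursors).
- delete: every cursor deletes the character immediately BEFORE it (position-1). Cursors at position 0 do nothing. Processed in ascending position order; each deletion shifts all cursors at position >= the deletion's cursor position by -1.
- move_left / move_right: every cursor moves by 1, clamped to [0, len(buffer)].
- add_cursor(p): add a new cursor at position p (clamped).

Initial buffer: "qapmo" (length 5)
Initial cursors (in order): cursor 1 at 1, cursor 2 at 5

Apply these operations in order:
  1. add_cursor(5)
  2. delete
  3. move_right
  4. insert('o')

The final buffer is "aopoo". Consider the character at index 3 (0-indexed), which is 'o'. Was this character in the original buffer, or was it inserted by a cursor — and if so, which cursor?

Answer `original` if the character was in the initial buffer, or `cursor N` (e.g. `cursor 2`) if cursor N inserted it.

Answer: cursor 2

Derivation:
After op 1 (add_cursor(5)): buffer="qapmo" (len 5), cursors c1@1 c2@5 c3@5, authorship .....
After op 2 (delete): buffer="ap" (len 2), cursors c1@0 c2@2 c3@2, authorship ..
After op 3 (move_right): buffer="ap" (len 2), cursors c1@1 c2@2 c3@2, authorship ..
After op 4 (insert('o')): buffer="aopoo" (len 5), cursors c1@2 c2@5 c3@5, authorship .1.23
Authorship (.=original, N=cursor N): . 1 . 2 3
Index 3: author = 2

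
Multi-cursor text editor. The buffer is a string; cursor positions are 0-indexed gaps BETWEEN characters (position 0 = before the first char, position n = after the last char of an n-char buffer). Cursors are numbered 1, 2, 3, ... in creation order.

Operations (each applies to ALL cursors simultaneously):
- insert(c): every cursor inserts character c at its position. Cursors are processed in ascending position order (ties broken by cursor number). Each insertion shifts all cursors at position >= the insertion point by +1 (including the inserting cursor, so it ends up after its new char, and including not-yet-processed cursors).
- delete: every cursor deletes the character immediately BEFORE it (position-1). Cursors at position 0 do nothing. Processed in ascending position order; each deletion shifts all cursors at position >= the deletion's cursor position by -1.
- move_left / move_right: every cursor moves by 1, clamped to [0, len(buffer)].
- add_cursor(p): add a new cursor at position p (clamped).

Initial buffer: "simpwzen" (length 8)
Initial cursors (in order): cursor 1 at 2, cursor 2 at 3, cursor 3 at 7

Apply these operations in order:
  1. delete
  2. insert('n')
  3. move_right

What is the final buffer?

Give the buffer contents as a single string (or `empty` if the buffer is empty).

Answer: snnpwznn

Derivation:
After op 1 (delete): buffer="spwzn" (len 5), cursors c1@1 c2@1 c3@4, authorship .....
After op 2 (insert('n')): buffer="snnpwznn" (len 8), cursors c1@3 c2@3 c3@7, authorship .12...3.
After op 3 (move_right): buffer="snnpwznn" (len 8), cursors c1@4 c2@4 c3@8, authorship .12...3.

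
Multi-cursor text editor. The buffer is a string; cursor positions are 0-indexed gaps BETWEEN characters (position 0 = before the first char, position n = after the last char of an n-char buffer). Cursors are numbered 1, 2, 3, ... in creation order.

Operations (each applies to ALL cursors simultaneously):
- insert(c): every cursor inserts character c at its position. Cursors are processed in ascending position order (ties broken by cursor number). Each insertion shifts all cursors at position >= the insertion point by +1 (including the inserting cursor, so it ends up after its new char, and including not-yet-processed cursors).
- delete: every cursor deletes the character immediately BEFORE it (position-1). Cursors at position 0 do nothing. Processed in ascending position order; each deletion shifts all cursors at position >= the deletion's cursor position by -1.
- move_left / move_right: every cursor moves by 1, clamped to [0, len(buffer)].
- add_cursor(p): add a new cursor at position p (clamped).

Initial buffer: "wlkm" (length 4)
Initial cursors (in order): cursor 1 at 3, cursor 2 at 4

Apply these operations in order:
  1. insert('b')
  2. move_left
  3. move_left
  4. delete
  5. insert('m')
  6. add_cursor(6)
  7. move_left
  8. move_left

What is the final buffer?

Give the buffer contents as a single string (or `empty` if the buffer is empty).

After op 1 (insert('b')): buffer="wlkbmb" (len 6), cursors c1@4 c2@6, authorship ...1.2
After op 2 (move_left): buffer="wlkbmb" (len 6), cursors c1@3 c2@5, authorship ...1.2
After op 3 (move_left): buffer="wlkbmb" (len 6), cursors c1@2 c2@4, authorship ...1.2
After op 4 (delete): buffer="wkmb" (len 4), cursors c1@1 c2@2, authorship ...2
After op 5 (insert('m')): buffer="wmkmmb" (len 6), cursors c1@2 c2@4, authorship .1.2.2
After op 6 (add_cursor(6)): buffer="wmkmmb" (len 6), cursors c1@2 c2@4 c3@6, authorship .1.2.2
After op 7 (move_left): buffer="wmkmmb" (len 6), cursors c1@1 c2@3 c3@5, authorship .1.2.2
After op 8 (move_left): buffer="wmkmmb" (len 6), cursors c1@0 c2@2 c3@4, authorship .1.2.2

Answer: wmkmmb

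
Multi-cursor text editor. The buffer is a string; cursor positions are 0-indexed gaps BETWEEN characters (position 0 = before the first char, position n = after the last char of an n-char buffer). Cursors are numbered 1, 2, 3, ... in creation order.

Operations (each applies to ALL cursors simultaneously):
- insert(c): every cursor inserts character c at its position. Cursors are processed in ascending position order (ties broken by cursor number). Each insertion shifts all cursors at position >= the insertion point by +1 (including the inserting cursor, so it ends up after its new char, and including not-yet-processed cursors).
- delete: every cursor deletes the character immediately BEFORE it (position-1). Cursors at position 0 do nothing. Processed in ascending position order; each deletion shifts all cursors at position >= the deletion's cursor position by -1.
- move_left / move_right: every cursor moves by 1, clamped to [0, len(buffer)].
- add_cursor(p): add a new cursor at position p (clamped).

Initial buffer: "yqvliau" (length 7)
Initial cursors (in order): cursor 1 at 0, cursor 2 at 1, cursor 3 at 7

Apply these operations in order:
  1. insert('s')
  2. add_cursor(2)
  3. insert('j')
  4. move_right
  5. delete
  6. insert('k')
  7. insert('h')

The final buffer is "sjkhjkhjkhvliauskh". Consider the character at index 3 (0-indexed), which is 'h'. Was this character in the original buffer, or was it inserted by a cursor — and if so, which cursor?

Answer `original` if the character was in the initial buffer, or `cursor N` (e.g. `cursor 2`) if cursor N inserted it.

After op 1 (insert('s')): buffer="sysqvliaus" (len 10), cursors c1@1 c2@3 c3@10, authorship 1.2......3
After op 2 (add_cursor(2)): buffer="sysqvliaus" (len 10), cursors c1@1 c4@2 c2@3 c3@10, authorship 1.2......3
After op 3 (insert('j')): buffer="sjyjsjqvliausj" (len 14), cursors c1@2 c4@4 c2@6 c3@14, authorship 11.422......33
After op 4 (move_right): buffer="sjyjsjqvliausj" (len 14), cursors c1@3 c4@5 c2@7 c3@14, authorship 11.422......33
After op 5 (delete): buffer="sjjjvliaus" (len 10), cursors c1@2 c4@3 c2@4 c3@10, authorship 1142.....3
After op 6 (insert('k')): buffer="sjkjkjkvliausk" (len 14), cursors c1@3 c4@5 c2@7 c3@14, authorship 1114422.....33
After op 7 (insert('h')): buffer="sjkhjkhjkhvliauskh" (len 18), cursors c1@4 c4@7 c2@10 c3@18, authorship 1111444222.....333
Authorship (.=original, N=cursor N): 1 1 1 1 4 4 4 2 2 2 . . . . . 3 3 3
Index 3: author = 1

Answer: cursor 1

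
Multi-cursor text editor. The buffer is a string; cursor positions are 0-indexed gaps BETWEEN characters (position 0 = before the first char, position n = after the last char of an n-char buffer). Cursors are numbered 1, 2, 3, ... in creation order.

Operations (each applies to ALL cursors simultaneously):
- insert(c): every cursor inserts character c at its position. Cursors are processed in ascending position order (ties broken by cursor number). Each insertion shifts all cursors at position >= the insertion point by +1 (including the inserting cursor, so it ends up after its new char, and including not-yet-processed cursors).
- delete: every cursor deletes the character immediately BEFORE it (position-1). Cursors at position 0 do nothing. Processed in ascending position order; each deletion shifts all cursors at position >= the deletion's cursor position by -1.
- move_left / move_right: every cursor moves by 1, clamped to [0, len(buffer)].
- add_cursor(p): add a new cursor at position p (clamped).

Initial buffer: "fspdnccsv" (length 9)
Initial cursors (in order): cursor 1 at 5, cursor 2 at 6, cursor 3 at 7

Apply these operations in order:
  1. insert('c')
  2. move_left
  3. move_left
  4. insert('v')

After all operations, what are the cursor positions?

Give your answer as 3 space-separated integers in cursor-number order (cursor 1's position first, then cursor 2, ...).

After op 1 (insert('c')): buffer="fspdncccccsv" (len 12), cursors c1@6 c2@8 c3@10, authorship .....1.2.3..
After op 2 (move_left): buffer="fspdncccccsv" (len 12), cursors c1@5 c2@7 c3@9, authorship .....1.2.3..
After op 3 (move_left): buffer="fspdncccccsv" (len 12), cursors c1@4 c2@6 c3@8, authorship .....1.2.3..
After op 4 (insert('v')): buffer="fspdvncvccvccsv" (len 15), cursors c1@5 c2@8 c3@11, authorship ....1.12.23.3..

Answer: 5 8 11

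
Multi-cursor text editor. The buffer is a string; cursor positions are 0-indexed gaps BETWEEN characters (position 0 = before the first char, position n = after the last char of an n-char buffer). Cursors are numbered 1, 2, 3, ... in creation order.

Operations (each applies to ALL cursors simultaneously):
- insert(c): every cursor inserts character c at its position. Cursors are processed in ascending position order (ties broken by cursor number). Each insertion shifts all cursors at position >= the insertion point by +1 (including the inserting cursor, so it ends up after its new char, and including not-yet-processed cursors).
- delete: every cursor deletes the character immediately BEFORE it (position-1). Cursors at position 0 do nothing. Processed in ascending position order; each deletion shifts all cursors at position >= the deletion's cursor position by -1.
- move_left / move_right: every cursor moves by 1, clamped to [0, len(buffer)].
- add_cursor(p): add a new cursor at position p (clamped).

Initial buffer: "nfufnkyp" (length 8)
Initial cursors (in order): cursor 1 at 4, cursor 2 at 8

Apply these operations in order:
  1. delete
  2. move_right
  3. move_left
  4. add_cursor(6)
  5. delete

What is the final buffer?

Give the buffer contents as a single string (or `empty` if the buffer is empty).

Answer: nfn

Derivation:
After op 1 (delete): buffer="nfunky" (len 6), cursors c1@3 c2@6, authorship ......
After op 2 (move_right): buffer="nfunky" (len 6), cursors c1@4 c2@6, authorship ......
After op 3 (move_left): buffer="nfunky" (len 6), cursors c1@3 c2@5, authorship ......
After op 4 (add_cursor(6)): buffer="nfunky" (len 6), cursors c1@3 c2@5 c3@6, authorship ......
After op 5 (delete): buffer="nfn" (len 3), cursors c1@2 c2@3 c3@3, authorship ...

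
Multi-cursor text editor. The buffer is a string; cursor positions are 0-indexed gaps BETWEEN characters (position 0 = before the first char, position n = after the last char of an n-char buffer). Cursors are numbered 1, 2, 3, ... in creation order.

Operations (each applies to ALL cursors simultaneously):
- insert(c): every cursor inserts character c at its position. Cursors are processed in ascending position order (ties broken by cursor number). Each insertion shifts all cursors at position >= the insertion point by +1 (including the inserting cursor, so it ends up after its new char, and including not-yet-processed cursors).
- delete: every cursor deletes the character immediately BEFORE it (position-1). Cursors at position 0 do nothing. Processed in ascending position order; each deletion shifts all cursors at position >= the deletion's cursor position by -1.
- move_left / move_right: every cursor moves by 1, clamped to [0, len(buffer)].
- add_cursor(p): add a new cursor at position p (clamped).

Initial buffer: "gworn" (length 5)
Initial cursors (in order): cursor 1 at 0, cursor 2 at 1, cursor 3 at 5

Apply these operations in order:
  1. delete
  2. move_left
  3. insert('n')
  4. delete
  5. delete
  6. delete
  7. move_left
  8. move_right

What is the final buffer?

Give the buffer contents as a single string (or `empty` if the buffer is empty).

After op 1 (delete): buffer="wor" (len 3), cursors c1@0 c2@0 c3@3, authorship ...
After op 2 (move_left): buffer="wor" (len 3), cursors c1@0 c2@0 c3@2, authorship ...
After op 3 (insert('n')): buffer="nnwonr" (len 6), cursors c1@2 c2@2 c3@5, authorship 12..3.
After op 4 (delete): buffer="wor" (len 3), cursors c1@0 c2@0 c3@2, authorship ...
After op 5 (delete): buffer="wr" (len 2), cursors c1@0 c2@0 c3@1, authorship ..
After op 6 (delete): buffer="r" (len 1), cursors c1@0 c2@0 c3@0, authorship .
After op 7 (move_left): buffer="r" (len 1), cursors c1@0 c2@0 c3@0, authorship .
After op 8 (move_right): buffer="r" (len 1), cursors c1@1 c2@1 c3@1, authorship .

Answer: r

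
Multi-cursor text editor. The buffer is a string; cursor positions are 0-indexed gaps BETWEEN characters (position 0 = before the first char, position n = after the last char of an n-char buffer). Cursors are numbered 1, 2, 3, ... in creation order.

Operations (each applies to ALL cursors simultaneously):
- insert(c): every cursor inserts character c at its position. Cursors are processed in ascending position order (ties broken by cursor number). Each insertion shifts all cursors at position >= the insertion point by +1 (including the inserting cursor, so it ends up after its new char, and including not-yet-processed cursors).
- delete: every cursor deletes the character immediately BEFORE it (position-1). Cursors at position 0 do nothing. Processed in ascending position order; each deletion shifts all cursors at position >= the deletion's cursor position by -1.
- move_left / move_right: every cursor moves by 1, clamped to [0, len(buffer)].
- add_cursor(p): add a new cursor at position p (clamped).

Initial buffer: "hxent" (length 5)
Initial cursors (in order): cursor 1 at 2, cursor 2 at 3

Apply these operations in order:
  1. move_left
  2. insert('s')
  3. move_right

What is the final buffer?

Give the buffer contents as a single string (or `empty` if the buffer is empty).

Answer: hsxsent

Derivation:
After op 1 (move_left): buffer="hxent" (len 5), cursors c1@1 c2@2, authorship .....
After op 2 (insert('s')): buffer="hsxsent" (len 7), cursors c1@2 c2@4, authorship .1.2...
After op 3 (move_right): buffer="hsxsent" (len 7), cursors c1@3 c2@5, authorship .1.2...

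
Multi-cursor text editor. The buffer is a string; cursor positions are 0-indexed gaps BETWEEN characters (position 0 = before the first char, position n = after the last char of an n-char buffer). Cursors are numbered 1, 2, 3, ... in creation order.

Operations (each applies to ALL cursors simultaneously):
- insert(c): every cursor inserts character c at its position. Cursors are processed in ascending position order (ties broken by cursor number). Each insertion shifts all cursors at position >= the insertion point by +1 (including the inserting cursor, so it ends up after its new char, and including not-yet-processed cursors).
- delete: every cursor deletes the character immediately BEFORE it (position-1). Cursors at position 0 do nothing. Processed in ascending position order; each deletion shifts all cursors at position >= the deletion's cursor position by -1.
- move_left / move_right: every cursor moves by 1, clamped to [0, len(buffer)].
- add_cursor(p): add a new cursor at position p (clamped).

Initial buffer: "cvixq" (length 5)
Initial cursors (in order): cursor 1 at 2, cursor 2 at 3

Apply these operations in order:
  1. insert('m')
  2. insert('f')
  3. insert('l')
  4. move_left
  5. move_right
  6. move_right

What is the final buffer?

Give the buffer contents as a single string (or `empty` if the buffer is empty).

Answer: cvmflimflxq

Derivation:
After op 1 (insert('m')): buffer="cvmimxq" (len 7), cursors c1@3 c2@5, authorship ..1.2..
After op 2 (insert('f')): buffer="cvmfimfxq" (len 9), cursors c1@4 c2@7, authorship ..11.22..
After op 3 (insert('l')): buffer="cvmflimflxq" (len 11), cursors c1@5 c2@9, authorship ..111.222..
After op 4 (move_left): buffer="cvmflimflxq" (len 11), cursors c1@4 c2@8, authorship ..111.222..
After op 5 (move_right): buffer="cvmflimflxq" (len 11), cursors c1@5 c2@9, authorship ..111.222..
After op 6 (move_right): buffer="cvmflimflxq" (len 11), cursors c1@6 c2@10, authorship ..111.222..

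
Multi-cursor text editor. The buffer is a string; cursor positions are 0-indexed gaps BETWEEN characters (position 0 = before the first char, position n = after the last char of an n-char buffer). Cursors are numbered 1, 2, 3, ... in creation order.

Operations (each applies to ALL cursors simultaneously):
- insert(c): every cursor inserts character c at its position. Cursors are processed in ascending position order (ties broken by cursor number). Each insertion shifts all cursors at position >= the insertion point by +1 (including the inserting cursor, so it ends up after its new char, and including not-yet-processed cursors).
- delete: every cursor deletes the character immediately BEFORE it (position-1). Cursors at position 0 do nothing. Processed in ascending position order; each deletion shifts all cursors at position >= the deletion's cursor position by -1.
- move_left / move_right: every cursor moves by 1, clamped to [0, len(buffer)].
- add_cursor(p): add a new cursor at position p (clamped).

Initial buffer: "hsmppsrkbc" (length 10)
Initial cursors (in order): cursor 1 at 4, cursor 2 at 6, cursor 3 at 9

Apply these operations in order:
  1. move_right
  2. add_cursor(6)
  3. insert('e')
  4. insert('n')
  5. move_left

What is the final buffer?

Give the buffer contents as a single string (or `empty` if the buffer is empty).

Answer: hsmppensenrenkbcen

Derivation:
After op 1 (move_right): buffer="hsmppsrkbc" (len 10), cursors c1@5 c2@7 c3@10, authorship ..........
After op 2 (add_cursor(6)): buffer="hsmppsrkbc" (len 10), cursors c1@5 c4@6 c2@7 c3@10, authorship ..........
After op 3 (insert('e')): buffer="hsmppeserekbce" (len 14), cursors c1@6 c4@8 c2@10 c3@14, authorship .....1.4.2...3
After op 4 (insert('n')): buffer="hsmppensenrenkbcen" (len 18), cursors c1@7 c4@10 c2@13 c3@18, authorship .....11.44.22...33
After op 5 (move_left): buffer="hsmppensenrenkbcen" (len 18), cursors c1@6 c4@9 c2@12 c3@17, authorship .....11.44.22...33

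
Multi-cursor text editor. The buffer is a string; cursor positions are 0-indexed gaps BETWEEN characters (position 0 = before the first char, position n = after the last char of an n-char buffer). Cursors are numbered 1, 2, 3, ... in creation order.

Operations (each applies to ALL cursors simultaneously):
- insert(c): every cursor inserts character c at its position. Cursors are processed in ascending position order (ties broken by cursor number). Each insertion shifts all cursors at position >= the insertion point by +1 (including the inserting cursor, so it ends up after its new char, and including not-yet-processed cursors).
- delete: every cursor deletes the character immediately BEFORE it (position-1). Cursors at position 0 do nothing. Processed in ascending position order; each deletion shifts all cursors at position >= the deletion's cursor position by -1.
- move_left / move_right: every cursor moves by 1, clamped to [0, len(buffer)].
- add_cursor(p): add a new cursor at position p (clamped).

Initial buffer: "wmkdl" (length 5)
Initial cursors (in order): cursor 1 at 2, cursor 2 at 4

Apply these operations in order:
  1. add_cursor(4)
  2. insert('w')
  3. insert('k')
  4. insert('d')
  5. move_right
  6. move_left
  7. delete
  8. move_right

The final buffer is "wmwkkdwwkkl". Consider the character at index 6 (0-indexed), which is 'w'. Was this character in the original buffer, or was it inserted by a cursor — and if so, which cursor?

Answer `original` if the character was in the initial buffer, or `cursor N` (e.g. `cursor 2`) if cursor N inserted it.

Answer: cursor 2

Derivation:
After op 1 (add_cursor(4)): buffer="wmkdl" (len 5), cursors c1@2 c2@4 c3@4, authorship .....
After op 2 (insert('w')): buffer="wmwkdwwl" (len 8), cursors c1@3 c2@7 c3@7, authorship ..1..23.
After op 3 (insert('k')): buffer="wmwkkdwwkkl" (len 11), cursors c1@4 c2@10 c3@10, authorship ..11..2323.
After op 4 (insert('d')): buffer="wmwkdkdwwkkddl" (len 14), cursors c1@5 c2@13 c3@13, authorship ..111..232323.
After op 5 (move_right): buffer="wmwkdkdwwkkddl" (len 14), cursors c1@6 c2@14 c3@14, authorship ..111..232323.
After op 6 (move_left): buffer="wmwkdkdwwkkddl" (len 14), cursors c1@5 c2@13 c3@13, authorship ..111..232323.
After op 7 (delete): buffer="wmwkkdwwkkl" (len 11), cursors c1@4 c2@10 c3@10, authorship ..11..2323.
After op 8 (move_right): buffer="wmwkkdwwkkl" (len 11), cursors c1@5 c2@11 c3@11, authorship ..11..2323.
Authorship (.=original, N=cursor N): . . 1 1 . . 2 3 2 3 .
Index 6: author = 2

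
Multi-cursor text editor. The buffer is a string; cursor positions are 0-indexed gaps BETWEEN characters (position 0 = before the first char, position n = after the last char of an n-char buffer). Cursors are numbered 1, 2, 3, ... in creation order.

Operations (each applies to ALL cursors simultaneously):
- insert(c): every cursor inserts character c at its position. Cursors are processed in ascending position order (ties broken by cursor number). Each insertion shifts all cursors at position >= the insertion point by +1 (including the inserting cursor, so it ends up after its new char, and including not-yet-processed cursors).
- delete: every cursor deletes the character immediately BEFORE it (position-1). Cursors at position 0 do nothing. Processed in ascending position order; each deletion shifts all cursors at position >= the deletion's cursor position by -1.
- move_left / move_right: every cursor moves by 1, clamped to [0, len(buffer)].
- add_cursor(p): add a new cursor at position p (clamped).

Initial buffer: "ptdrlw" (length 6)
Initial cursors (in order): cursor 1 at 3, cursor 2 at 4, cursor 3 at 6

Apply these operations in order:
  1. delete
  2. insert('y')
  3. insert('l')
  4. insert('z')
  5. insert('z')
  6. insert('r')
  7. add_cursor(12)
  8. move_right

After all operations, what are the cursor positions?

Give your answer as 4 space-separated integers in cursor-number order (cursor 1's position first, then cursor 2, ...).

After op 1 (delete): buffer="ptl" (len 3), cursors c1@2 c2@2 c3@3, authorship ...
After op 2 (insert('y')): buffer="ptyyly" (len 6), cursors c1@4 c2@4 c3@6, authorship ..12.3
After op 3 (insert('l')): buffer="ptyylllyl" (len 9), cursors c1@6 c2@6 c3@9, authorship ..1212.33
After op 4 (insert('z')): buffer="ptyyllzzlylz" (len 12), cursors c1@8 c2@8 c3@12, authorship ..121212.333
After op 5 (insert('z')): buffer="ptyyllzzzzlylzz" (len 15), cursors c1@10 c2@10 c3@15, authorship ..12121212.3333
After op 6 (insert('r')): buffer="ptyyllzzzzrrlylzzr" (len 18), cursors c1@12 c2@12 c3@18, authorship ..1212121212.33333
After op 7 (add_cursor(12)): buffer="ptyyllzzzzrrlylzzr" (len 18), cursors c1@12 c2@12 c4@12 c3@18, authorship ..1212121212.33333
After op 8 (move_right): buffer="ptyyllzzzzrrlylzzr" (len 18), cursors c1@13 c2@13 c4@13 c3@18, authorship ..1212121212.33333

Answer: 13 13 18 13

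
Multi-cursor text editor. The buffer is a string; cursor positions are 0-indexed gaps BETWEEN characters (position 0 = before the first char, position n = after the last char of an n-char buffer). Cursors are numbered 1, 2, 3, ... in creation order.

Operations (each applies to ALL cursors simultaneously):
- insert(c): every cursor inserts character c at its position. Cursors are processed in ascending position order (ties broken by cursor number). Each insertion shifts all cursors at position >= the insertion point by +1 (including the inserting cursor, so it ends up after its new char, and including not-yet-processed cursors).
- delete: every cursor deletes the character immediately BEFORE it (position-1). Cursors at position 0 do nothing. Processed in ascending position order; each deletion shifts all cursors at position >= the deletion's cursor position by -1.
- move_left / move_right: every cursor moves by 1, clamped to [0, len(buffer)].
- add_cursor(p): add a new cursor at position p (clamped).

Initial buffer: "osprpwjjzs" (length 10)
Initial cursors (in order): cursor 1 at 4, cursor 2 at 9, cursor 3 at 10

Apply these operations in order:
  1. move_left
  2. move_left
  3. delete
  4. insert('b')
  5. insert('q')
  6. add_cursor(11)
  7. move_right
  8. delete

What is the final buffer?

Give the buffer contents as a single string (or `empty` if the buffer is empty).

After op 1 (move_left): buffer="osprpwjjzs" (len 10), cursors c1@3 c2@8 c3@9, authorship ..........
After op 2 (move_left): buffer="osprpwjjzs" (len 10), cursors c1@2 c2@7 c3@8, authorship ..........
After op 3 (delete): buffer="oprpwzs" (len 7), cursors c1@1 c2@5 c3@5, authorship .......
After op 4 (insert('b')): buffer="obprpwbbzs" (len 10), cursors c1@2 c2@8 c3@8, authorship .1....23..
After op 5 (insert('q')): buffer="obqprpwbbqqzs" (len 13), cursors c1@3 c2@11 c3@11, authorship .11....2323..
After op 6 (add_cursor(11)): buffer="obqprpwbbqqzs" (len 13), cursors c1@3 c2@11 c3@11 c4@11, authorship .11....2323..
After op 7 (move_right): buffer="obqprpwbbqqzs" (len 13), cursors c1@4 c2@12 c3@12 c4@12, authorship .11....2323..
After op 8 (delete): buffer="obqrpwbbs" (len 9), cursors c1@3 c2@8 c3@8 c4@8, authorship .11...23.

Answer: obqrpwbbs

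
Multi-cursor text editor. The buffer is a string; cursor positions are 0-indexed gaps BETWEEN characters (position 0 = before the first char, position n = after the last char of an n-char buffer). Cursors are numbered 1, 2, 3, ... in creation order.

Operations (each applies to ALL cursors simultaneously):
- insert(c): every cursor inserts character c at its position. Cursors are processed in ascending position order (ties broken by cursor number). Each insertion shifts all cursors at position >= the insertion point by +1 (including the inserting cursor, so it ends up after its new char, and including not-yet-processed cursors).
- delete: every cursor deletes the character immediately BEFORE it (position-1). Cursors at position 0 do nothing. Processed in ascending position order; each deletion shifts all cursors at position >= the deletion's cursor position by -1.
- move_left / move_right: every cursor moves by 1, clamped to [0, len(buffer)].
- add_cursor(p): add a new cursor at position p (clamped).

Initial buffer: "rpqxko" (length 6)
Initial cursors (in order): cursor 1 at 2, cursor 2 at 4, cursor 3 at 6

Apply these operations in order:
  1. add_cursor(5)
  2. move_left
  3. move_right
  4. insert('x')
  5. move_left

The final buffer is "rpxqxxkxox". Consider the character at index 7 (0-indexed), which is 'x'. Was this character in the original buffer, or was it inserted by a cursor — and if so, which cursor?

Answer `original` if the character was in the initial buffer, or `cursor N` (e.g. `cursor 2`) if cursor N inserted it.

Answer: cursor 4

Derivation:
After op 1 (add_cursor(5)): buffer="rpqxko" (len 6), cursors c1@2 c2@4 c4@5 c3@6, authorship ......
After op 2 (move_left): buffer="rpqxko" (len 6), cursors c1@1 c2@3 c4@4 c3@5, authorship ......
After op 3 (move_right): buffer="rpqxko" (len 6), cursors c1@2 c2@4 c4@5 c3@6, authorship ......
After op 4 (insert('x')): buffer="rpxqxxkxox" (len 10), cursors c1@3 c2@6 c4@8 c3@10, authorship ..1..2.4.3
After op 5 (move_left): buffer="rpxqxxkxox" (len 10), cursors c1@2 c2@5 c4@7 c3@9, authorship ..1..2.4.3
Authorship (.=original, N=cursor N): . . 1 . . 2 . 4 . 3
Index 7: author = 4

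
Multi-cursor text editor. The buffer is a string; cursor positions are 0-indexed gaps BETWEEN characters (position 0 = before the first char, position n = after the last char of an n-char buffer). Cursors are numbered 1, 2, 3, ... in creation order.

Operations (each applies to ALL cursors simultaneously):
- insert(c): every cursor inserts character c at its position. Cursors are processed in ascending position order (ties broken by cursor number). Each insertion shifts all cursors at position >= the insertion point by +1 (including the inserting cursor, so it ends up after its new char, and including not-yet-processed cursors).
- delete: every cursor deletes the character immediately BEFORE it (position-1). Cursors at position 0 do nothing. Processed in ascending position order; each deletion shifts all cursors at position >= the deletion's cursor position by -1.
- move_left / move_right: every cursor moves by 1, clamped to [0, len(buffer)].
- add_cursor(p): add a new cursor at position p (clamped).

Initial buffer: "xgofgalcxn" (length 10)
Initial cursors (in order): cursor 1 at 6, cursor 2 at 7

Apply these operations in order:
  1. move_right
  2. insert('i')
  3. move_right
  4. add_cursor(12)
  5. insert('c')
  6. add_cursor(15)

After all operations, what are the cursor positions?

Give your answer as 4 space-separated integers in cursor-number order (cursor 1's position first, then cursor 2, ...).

After op 1 (move_right): buffer="xgofgalcxn" (len 10), cursors c1@7 c2@8, authorship ..........
After op 2 (insert('i')): buffer="xgofgalicixn" (len 12), cursors c1@8 c2@10, authorship .......1.2..
After op 3 (move_right): buffer="xgofgalicixn" (len 12), cursors c1@9 c2@11, authorship .......1.2..
After op 4 (add_cursor(12)): buffer="xgofgalicixn" (len 12), cursors c1@9 c2@11 c3@12, authorship .......1.2..
After op 5 (insert('c')): buffer="xgofgaliccixcnc" (len 15), cursors c1@10 c2@13 c3@15, authorship .......1.12.2.3
After op 6 (add_cursor(15)): buffer="xgofgaliccixcnc" (len 15), cursors c1@10 c2@13 c3@15 c4@15, authorship .......1.12.2.3

Answer: 10 13 15 15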